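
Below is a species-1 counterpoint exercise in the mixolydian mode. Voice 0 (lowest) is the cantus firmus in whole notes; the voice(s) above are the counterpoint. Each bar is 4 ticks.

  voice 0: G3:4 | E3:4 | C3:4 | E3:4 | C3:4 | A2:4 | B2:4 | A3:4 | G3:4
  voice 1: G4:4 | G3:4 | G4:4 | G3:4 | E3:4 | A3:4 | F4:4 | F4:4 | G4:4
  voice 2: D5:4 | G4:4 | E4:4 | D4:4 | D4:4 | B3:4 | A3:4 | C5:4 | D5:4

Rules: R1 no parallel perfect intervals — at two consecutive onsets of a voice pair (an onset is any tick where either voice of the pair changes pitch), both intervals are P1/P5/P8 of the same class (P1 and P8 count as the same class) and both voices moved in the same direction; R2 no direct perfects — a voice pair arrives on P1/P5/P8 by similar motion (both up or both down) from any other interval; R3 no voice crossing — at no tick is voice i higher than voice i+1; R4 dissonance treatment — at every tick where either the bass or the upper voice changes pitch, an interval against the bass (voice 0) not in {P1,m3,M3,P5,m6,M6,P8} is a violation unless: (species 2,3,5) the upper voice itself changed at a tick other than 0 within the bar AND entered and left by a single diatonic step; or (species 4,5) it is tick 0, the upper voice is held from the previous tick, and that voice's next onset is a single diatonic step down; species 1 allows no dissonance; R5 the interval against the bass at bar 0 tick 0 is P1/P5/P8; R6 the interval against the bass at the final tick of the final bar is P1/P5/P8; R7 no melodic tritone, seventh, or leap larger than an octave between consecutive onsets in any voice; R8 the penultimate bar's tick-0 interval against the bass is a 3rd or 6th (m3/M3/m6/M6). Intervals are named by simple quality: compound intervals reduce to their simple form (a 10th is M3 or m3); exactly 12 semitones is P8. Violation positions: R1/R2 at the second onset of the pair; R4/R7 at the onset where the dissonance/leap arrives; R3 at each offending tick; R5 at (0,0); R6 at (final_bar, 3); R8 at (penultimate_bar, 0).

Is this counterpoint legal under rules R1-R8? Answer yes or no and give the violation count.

No (18 violations)

bar 0: v0=G3 v1=G4 v2=D5 (P5)
bar 1: v0=E3 v1=G3 v2=G4 (m3)
bar 2: v0=C3 v1=G4 v2=E4 (M3)
bar 3: v0=E3 v1=G3 v2=D4 (m7)
bar 4: v0=C3 v1=E3 v2=D4 (M2)
bar 5: v0=A2 v1=A3 v2=B3 (M2)
bar 6: v0=B2 v1=F4 v2=A3 (m7)
bar 7: v0=A3 v1=F4 v2=C5 (m3)
bar 8: v0=G3 v1=G4 v2=D5 (P5)
  R2 @ bar1.0: G4/D5 P5 -> G3/G4 P8 similar
  R3 @ bar2.0: G4 above E4
  R3 @ bar2.1: G4 above E4
  R3 @ bar2.2: G4 above E4
  R3 @ bar2.3: G4 above E4
  R2 @ bar3.0: G4/E4 m3 -> G3/D4 P5 similar
  R4 @ bar3.0: E3/D4 m7 untreated
  R4 @ bar4.0: C3/D4 M2 untreated
  R4 @ bar5.0: A2/B3 M2 untreated
  R3 @ bar6.0: F4 above A3
  R4 @ bar6.0: B2/F4 TT untreated
  R4 @ bar6.0: B2/A3 m7 untreated
  R3 @ bar6.1: F4 above A3
  R3 @ bar6.2: F4 above A3
  R3 @ bar6.3: F4 above A3
  R7 @ bar7.0: B2->A3 leap 10st
  R7 @ bar7.0: A3->C5 leap 15st
  R1 @ bar8.0: F4/C5 P5 -> G4/D5 P5 similar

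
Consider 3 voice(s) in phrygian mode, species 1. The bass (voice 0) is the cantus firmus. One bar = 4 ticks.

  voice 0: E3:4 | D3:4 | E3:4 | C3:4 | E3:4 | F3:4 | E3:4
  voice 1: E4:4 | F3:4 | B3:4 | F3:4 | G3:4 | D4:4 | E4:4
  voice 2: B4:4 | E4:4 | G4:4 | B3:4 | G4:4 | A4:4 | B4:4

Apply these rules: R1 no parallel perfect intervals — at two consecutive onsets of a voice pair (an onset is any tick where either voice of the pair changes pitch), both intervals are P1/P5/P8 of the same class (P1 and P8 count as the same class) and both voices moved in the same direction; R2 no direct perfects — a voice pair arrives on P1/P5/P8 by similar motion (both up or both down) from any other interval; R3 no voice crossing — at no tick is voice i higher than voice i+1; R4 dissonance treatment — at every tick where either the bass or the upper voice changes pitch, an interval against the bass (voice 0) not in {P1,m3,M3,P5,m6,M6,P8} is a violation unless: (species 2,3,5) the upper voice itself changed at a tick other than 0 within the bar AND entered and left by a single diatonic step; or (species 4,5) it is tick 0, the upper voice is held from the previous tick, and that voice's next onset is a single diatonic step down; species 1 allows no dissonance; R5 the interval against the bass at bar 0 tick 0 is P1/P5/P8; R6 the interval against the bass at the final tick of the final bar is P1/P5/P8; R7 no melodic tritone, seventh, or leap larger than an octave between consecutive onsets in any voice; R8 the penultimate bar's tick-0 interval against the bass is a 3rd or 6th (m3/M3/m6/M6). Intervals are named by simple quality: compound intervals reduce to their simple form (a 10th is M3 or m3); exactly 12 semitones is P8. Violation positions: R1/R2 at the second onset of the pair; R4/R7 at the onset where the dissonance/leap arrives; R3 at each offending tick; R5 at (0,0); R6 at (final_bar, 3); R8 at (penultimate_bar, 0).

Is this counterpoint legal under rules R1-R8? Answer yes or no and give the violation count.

bar 0: v0=E3 v1=E4 v2=B4 (P5)
bar 1: v0=D3 v1=F3 v2=E4 (M2)
bar 2: v0=E3 v1=B3 v2=G4 (m3)
bar 3: v0=C3 v1=F3 v2=B3 (M7)
bar 4: v0=E3 v1=G3 v2=G4 (m3)
bar 5: v0=F3 v1=D4 v2=A4 (M3)
bar 6: v0=E3 v1=E4 v2=B4 (P5)
  R4 @ bar1.0: D3/E4 M2 untreated
  R7 @ bar1.0: E4->F3 leap 11st
  R2 @ bar2.0: D3/F3 m3 -> E3/B3 P5 similar
  R7 @ bar2.0: F3->B3 leap 6st
  R4 @ bar3.0: C3/F3 P4 untreated
  R4 @ bar3.0: C3/B3 M7 untreated
  R7 @ bar3.0: B3->F3 leap 6st
  R2 @ bar4.0: F3/B3 TT -> G3/G4 P8 similar
  R2 @ bar5.0: G3/G4 P8 -> D4/A4 P5 similar
  R1 @ bar6.0: D4/A4 P5 -> E4/B4 P5 similar

No (10 violations)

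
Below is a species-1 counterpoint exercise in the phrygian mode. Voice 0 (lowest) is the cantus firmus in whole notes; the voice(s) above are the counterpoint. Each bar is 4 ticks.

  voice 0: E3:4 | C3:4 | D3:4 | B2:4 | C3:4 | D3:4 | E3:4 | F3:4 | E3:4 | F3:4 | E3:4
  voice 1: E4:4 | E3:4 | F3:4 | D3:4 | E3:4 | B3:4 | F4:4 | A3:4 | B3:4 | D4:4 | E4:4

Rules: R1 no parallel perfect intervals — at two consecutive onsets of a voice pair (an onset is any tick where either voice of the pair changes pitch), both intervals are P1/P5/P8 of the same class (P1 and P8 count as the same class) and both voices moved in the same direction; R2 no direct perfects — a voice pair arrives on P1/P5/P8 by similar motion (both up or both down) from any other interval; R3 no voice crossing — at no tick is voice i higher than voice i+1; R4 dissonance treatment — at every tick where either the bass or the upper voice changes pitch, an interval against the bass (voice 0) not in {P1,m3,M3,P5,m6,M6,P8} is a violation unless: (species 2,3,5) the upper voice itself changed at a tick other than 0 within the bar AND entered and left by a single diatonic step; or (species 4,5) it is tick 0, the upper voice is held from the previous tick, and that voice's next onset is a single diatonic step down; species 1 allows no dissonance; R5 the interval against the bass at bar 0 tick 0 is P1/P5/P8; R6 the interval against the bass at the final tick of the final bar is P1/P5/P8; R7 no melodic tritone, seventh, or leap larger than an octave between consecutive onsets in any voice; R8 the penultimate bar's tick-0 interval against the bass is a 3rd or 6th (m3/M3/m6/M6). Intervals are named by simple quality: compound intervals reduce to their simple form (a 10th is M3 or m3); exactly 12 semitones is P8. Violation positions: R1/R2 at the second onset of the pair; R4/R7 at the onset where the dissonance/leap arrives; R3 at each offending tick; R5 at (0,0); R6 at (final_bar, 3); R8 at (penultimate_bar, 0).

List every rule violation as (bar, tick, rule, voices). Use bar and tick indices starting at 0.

bar 0: v0=E3 v1=E4 downbeat P8
bar 1: v0=C3 v1=E3 downbeat M3
bar 2: v0=D3 v1=F3 downbeat m3
bar 3: v0=B2 v1=D3 downbeat m3
bar 4: v0=C3 v1=E3 downbeat M3
bar 5: v0=D3 v1=B3 downbeat M6
bar 6: v0=E3 v1=F4 downbeat m2
bar 7: v0=F3 v1=A3 downbeat M3
bar 8: v0=E3 v1=B3 downbeat P5
bar 9: v0=F3 v1=D4 downbeat M6
bar 10: v0=E3 v1=E4 downbeat P8
  -> R4 @ bar 6 tick 0 v(0, 1): E3/F4 m2 untreated
  -> R7 @ bar 6 tick 0 v(1,): B3->F4 leap 6st

(6, 0, R4, (0, 1))
(6, 0, R7, (1,))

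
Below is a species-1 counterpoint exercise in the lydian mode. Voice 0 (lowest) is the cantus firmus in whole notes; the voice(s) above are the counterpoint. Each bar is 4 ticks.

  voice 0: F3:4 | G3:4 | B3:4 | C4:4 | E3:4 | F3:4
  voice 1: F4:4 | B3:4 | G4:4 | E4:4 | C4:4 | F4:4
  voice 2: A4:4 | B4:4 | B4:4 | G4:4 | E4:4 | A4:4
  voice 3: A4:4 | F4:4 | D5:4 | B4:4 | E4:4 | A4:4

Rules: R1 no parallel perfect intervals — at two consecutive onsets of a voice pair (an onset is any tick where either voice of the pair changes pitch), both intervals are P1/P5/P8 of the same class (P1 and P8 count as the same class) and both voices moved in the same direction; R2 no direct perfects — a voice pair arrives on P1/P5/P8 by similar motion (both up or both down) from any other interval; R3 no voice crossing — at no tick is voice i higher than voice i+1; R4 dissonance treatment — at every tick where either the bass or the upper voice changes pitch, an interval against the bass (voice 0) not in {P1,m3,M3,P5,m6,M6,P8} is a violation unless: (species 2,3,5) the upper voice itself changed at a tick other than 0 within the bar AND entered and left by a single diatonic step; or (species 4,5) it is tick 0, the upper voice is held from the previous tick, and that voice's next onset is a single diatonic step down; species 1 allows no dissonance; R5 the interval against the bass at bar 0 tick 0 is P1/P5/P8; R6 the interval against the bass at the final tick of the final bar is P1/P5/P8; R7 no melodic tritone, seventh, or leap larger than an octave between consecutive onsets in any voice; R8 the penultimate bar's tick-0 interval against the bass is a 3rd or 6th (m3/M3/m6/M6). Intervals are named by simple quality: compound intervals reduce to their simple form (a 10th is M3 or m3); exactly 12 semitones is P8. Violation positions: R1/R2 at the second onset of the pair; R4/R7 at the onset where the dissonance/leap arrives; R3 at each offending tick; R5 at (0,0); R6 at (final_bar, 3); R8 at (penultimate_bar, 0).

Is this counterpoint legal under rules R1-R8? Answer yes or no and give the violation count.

bar 0: v0=F3 v1=F4 v2=A4 v3=A4 (M3)
bar 1: v0=G3 v1=B3 v2=B4 v3=F4 (m7)
bar 2: v0=B3 v1=G4 v2=B4 v3=D5 (m3)
bar 3: v0=C4 v1=E4 v2=G4 v3=B4 (M7)
bar 4: v0=E3 v1=C4 v2=E4 v3=E4 (P8)
bar 5: v0=F3 v1=F4 v2=A4 v3=A4 (M3)
  R5 @ bar0.0: opens on M3
  R5 @ bar0.0: opens on M3
  R3 @ bar1.0: B4 above F4
  R4 @ bar1.0: G3/F4 m7 untreated
  R7 @ bar1.0: F4->B3 leap 6st
  R3 @ bar1.1: B4 above F4
  R3 @ bar1.2: B4 above F4
  R3 @ bar1.3: B4 above F4
  R2 @ bar2.0: B3/F4 TT -> G4/D5 P5 similar
  R1 @ bar3.0: G4/D5 P5 -> E4/B4 P5 similar
  R4 @ bar3.0: C4/B4 M7 untreated
  R2 @ bar4.0: C4/G4 P5 -> E3/E4 P8 similar
  R2 @ bar4.0: C4/B4 M7 -> E3/E4 P8 similar
  R2 @ bar4.0: G4/B4 M3 -> E4/E4 P1 similar
  R8 @ bar4.0: penult P8 not 3rd/6th
  R8 @ bar4.0: penult P8 not 3rd/6th
  R1 @ bar5.0: E4/E4 P1 -> A4/A4 P1 similar
  R2 @ bar5.0: E3/C4 m6 -> F3/F4 P8 similar
  R6 @ bar5.3: closes on M3
  R6 @ bar5.3: closes on M3

No (20 violations)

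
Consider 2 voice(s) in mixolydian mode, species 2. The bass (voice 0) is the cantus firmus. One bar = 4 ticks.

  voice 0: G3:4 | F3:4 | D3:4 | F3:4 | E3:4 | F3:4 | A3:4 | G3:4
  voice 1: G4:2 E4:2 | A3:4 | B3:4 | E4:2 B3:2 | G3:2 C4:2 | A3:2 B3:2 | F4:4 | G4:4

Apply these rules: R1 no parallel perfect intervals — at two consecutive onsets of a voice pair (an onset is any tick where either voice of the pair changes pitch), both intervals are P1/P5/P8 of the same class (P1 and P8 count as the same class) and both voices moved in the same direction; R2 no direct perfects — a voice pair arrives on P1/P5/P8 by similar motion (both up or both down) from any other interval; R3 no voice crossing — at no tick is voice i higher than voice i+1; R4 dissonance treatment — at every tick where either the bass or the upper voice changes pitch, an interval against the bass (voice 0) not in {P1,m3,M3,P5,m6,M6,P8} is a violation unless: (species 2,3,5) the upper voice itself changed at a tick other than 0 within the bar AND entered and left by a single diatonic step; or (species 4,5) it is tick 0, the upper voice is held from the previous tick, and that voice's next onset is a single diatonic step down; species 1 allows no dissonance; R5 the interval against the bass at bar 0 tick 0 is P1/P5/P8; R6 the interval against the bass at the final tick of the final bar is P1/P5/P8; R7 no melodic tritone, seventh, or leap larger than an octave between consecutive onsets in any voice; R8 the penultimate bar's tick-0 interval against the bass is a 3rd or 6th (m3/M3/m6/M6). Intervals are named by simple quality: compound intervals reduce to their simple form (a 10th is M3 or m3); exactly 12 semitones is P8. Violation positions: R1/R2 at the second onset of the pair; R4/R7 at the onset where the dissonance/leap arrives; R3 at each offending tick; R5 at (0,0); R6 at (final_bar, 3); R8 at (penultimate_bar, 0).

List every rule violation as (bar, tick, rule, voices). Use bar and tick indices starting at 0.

(3, 0, R4, (0, 1))
(3, 2, R4, (0, 1))
(5, 2, R4, (0, 1))
(6, 0, R7, (1,))

bar 0: v0=G3 v1=G4 downbeat P8
bar 1: v0=F3 v1=A3 downbeat M3
bar 2: v0=D3 v1=B3 downbeat M6
bar 3: v0=F3 v1=E4 downbeat M7
bar 4: v0=E3 v1=G3 downbeat m3
bar 5: v0=F3 v1=A3 downbeat M3
bar 6: v0=A3 v1=F4 downbeat m6
bar 7: v0=G3 v1=G4 downbeat P8
  -> R4 @ bar 3 tick 0 v(0, 1): F3/E4 M7 untreated
  -> R4 @ bar 3 tick 2 v(0, 1): F3/B3 TT untreated
  -> R4 @ bar 5 tick 2 v(0, 1): F3/B3 TT untreated
  -> R7 @ bar 6 tick 0 v(1,): B3->F4 leap 6st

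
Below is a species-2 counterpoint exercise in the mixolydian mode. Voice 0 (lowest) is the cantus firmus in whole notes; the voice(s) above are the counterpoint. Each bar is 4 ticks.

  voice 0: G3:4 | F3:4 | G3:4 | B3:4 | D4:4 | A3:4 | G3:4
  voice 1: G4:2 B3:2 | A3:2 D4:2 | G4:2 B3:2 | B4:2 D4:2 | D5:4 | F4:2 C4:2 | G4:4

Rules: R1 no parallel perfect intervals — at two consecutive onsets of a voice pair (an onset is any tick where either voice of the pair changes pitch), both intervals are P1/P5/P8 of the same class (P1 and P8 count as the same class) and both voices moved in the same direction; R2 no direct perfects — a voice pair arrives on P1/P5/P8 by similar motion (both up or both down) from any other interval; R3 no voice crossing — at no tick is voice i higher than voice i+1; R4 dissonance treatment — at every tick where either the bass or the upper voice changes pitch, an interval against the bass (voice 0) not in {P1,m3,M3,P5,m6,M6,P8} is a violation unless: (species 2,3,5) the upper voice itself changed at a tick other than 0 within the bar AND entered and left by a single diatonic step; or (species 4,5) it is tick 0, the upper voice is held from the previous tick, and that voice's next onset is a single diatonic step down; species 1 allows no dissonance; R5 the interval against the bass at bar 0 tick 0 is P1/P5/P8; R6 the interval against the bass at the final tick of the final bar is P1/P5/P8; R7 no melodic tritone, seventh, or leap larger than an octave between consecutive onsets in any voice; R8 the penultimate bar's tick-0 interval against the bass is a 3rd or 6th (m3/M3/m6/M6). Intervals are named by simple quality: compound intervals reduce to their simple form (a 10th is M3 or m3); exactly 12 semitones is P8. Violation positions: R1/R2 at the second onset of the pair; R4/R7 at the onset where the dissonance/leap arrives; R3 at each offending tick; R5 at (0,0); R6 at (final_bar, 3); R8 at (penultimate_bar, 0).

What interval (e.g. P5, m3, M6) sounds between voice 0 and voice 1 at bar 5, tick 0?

m6

voice 0=A3 voice 1=F4 -> m6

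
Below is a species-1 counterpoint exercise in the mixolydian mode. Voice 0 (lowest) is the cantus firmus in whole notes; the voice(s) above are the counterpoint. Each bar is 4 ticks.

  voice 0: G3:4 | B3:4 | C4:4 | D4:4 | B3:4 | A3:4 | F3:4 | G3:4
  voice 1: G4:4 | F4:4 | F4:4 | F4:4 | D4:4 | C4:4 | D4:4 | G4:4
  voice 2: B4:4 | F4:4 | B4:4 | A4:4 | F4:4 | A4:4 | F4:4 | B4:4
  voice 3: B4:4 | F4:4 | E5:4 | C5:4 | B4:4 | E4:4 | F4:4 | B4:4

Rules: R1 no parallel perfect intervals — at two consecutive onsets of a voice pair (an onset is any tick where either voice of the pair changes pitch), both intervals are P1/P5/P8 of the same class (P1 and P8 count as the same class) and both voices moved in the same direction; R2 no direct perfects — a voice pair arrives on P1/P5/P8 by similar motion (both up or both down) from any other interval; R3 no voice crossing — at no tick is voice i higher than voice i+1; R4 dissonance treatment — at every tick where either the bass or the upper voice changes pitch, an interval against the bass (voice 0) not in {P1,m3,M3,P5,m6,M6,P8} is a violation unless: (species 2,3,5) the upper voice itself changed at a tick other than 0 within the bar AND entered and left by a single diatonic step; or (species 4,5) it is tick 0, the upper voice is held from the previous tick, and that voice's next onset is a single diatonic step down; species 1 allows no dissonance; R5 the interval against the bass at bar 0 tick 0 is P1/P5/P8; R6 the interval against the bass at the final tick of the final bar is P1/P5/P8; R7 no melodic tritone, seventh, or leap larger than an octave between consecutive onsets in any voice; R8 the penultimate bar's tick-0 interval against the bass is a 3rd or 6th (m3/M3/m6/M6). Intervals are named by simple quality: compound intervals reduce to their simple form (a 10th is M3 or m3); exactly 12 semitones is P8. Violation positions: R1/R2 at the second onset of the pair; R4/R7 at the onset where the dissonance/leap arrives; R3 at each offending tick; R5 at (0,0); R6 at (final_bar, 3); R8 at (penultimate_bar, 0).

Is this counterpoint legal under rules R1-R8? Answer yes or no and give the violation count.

No (31 violations)

bar 0: v0=G3 v1=G4 v2=B4 v3=B4 (M3)
bar 1: v0=B3 v1=F4 v2=F4 v3=F4 (TT)
bar 2: v0=C4 v1=F4 v2=B4 v3=E5 (M3)
bar 3: v0=D4 v1=F4 v2=A4 v3=C5 (m7)
bar 4: v0=B3 v1=D4 v2=F4 v3=B4 (P8)
bar 5: v0=A3 v1=C4 v2=A4 v3=E4 (P5)
bar 6: v0=F3 v1=D4 v2=F4 v3=F4 (P8)
bar 7: v0=G3 v1=G4 v2=B4 v3=B4 (M3)
  R5 @ bar0.0: opens on M3
  R5 @ bar0.0: opens on M3
  R1 @ bar1.0: B4/B4 P1 -> F4/F4 P1 similar
  R2 @ bar1.0: G4/B4 M3 -> F4/F4 P1 similar
  R2 @ bar1.0: G4/B4 M3 -> F4/F4 P1 similar
  R4 @ bar1.0: B3/F4 TT untreated
  R4 @ bar1.0: B3/F4 TT untreated
  R4 @ bar1.0: B3/F4 TT untreated
  R7 @ bar1.0: B4->F4 leap 6st
  R7 @ bar1.0: B4->F4 leap 6st
  R4 @ bar2.0: C4/F4 P4 untreated
  R4 @ bar2.0: C4/B4 M7 untreated
  R7 @ bar2.0: F4->B4 leap 6st
  R7 @ bar2.0: F4->E5 leap 11st
  R4 @ bar3.0: D4/C5 m7 untreated
  R2 @ bar4.0: D4/C5 m7 -> B3/B4 P8 similar
  R4 @ bar4.0: B3/F4 TT untreated
  R2 @ bar5.0: B3/B4 P8 -> A3/E4 P5 similar
  R3 @ bar5.0: A4 above E4
  R3 @ bar5.1: A4 above E4
  R3 @ bar5.2: A4 above E4
  R3 @ bar5.3: A4 above E4
  R1 @ bar6.0: A3/A4 P8 -> F3/F4 P8 similar
  R8 @ bar6.0: penult P8 not 3rd/6th
  R8 @ bar6.0: penult P8 not 3rd/6th
  R1 @ bar7.0: F4/F4 P1 -> B4/B4 P1 similar
  R2 @ bar7.0: F3/D4 M6 -> G3/G4 P8 similar
  R7 @ bar7.0: F4->B4 leap 6st
  R7 @ bar7.0: F4->B4 leap 6st
  R6 @ bar7.3: closes on M3
  R6 @ bar7.3: closes on M3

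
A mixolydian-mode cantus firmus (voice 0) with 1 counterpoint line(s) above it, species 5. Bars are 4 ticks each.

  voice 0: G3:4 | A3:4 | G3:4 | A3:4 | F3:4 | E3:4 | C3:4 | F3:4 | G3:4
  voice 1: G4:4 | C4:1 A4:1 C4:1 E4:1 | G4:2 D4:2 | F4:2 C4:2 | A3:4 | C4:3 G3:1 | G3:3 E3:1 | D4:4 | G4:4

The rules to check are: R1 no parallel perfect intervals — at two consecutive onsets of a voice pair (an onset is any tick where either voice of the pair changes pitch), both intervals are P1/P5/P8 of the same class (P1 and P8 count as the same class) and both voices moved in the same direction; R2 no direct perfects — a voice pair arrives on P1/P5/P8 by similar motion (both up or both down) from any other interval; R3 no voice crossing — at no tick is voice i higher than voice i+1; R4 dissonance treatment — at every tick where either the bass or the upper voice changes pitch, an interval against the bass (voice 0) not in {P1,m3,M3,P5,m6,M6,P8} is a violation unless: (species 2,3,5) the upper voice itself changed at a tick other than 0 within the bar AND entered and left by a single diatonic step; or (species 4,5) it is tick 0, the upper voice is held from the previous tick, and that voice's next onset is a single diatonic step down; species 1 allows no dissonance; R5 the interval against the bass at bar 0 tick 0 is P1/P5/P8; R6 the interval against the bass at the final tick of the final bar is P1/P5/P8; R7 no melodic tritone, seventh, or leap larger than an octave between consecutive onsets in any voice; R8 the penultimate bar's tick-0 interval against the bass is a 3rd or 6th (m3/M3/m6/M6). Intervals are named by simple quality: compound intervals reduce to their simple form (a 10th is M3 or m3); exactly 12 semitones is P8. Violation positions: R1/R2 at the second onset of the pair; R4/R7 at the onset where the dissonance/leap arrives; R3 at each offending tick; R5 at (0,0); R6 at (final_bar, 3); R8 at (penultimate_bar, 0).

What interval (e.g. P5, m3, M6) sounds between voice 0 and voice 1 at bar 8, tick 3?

voice 0=G3 voice 1=G4 -> P8

P8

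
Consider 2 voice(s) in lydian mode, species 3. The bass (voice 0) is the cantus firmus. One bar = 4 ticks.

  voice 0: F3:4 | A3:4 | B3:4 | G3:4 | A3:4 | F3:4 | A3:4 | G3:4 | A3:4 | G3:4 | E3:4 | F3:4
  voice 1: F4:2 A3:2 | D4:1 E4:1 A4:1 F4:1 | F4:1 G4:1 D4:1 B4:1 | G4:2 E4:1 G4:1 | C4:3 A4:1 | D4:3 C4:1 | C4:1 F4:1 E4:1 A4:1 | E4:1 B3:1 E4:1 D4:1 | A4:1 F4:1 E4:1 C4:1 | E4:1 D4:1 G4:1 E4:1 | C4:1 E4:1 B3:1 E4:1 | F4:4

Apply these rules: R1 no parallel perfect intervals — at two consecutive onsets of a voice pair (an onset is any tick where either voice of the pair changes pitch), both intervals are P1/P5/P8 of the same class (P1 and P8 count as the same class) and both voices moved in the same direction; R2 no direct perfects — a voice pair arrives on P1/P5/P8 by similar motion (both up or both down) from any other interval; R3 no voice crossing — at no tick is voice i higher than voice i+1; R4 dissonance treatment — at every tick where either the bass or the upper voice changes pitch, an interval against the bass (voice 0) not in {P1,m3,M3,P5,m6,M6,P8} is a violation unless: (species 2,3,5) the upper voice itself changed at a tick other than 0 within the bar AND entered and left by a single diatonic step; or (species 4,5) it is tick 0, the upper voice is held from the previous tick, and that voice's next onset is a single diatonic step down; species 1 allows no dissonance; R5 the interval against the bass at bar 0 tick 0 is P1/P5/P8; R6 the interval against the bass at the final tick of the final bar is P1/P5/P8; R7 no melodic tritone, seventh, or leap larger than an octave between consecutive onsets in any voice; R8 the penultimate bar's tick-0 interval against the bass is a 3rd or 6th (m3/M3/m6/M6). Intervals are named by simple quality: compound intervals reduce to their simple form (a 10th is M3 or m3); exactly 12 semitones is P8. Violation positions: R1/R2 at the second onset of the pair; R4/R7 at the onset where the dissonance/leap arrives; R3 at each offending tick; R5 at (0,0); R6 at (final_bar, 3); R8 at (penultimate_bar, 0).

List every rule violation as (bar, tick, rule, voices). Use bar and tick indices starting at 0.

(1, 0, R4, (0, 1))
(2, 0, R4, (0, 1))
(3, 0, R1, (0, 1))
(8, 0, R2, (0, 1))
(11, 0, R1, (0, 1))

bar 0: v0=F3 v1=F4 downbeat P8
bar 1: v0=A3 v1=D4 downbeat P4
bar 2: v0=B3 v1=F4 downbeat TT
bar 3: v0=G3 v1=G4 downbeat P8
bar 4: v0=A3 v1=C4 downbeat m3
bar 5: v0=F3 v1=D4 downbeat M6
bar 6: v0=A3 v1=C4 downbeat m3
bar 7: v0=G3 v1=E4 downbeat M6
bar 8: v0=A3 v1=A4 downbeat P8
bar 9: v0=G3 v1=E4 downbeat M6
bar 10: v0=E3 v1=C4 downbeat m6
bar 11: v0=F3 v1=F4 downbeat P8
  -> R4 @ bar 1 tick 0 v(0, 1): A3/D4 P4 untreated
  -> R4 @ bar 2 tick 0 v(0, 1): B3/F4 TT untreated
  -> R1 @ bar 3 tick 0 v(0, 1): B3/B4 P8 -> G3/G4 P8 similar
  -> R2 @ bar 8 tick 0 v(0, 1): G3/D4 P5 -> A3/A4 P8 similar
  -> R1 @ bar 11 tick 0 v(0, 1): E3/E4 P8 -> F3/F4 P8 similar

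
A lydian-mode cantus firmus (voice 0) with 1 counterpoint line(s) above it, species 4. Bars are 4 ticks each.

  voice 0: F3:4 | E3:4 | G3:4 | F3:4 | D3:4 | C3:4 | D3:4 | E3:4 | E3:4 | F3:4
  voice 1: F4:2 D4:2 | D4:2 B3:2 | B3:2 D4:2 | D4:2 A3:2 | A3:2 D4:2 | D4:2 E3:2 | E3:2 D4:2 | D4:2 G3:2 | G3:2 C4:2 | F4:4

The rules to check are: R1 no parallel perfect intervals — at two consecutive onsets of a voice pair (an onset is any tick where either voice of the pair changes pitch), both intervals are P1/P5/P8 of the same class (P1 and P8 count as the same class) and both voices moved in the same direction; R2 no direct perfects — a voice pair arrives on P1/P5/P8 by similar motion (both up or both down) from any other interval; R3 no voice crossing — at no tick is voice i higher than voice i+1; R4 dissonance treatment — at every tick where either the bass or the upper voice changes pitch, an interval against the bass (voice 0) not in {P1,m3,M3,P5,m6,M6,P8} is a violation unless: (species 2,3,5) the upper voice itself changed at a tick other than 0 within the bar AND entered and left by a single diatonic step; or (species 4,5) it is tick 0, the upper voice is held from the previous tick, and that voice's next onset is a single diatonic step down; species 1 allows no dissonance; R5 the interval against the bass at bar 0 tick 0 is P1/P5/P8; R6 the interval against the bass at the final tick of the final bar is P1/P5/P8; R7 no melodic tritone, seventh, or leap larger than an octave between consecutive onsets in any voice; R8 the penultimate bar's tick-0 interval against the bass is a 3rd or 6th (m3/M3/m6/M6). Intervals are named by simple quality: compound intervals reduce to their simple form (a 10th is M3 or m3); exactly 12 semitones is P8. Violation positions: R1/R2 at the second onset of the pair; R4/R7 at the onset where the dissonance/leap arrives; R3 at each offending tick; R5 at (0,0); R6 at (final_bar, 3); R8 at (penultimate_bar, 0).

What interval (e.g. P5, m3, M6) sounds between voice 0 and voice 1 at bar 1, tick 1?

voice 0=E3 voice 1=D4 -> m7

m7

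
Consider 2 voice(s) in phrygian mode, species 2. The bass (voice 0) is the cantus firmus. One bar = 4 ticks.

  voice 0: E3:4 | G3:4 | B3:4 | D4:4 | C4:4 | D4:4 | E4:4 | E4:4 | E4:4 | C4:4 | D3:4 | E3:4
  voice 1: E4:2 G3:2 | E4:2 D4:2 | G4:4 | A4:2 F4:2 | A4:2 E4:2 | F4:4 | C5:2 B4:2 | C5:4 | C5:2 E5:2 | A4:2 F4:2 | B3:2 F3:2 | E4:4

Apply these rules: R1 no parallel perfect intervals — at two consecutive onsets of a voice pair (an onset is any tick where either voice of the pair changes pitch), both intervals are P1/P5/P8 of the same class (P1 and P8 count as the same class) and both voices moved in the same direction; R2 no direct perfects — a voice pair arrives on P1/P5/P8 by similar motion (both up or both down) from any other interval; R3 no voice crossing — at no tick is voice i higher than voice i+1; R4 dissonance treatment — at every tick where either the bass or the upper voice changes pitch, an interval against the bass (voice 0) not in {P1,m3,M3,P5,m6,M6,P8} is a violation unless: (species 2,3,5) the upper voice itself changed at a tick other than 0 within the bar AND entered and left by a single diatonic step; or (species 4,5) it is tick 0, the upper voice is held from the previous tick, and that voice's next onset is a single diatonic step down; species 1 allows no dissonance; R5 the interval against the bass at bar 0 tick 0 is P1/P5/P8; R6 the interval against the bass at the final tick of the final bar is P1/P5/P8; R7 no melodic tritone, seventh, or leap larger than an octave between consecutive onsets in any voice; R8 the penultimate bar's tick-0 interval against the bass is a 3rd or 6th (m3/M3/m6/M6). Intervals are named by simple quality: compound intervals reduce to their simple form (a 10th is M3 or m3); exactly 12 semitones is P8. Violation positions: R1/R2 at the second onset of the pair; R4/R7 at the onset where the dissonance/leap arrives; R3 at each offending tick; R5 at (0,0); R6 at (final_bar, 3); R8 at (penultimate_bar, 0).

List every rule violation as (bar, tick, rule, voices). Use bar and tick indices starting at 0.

(3, 0, R2, (0, 1))
(9, 2, R4, (0, 1))
(10, 0, R7, (0,))
(10, 0, R7, (1,))
(10, 2, R7, (1,))
(11, 0, R2, (0, 1))
(11, 0, R7, (1,))

bar 0: v0=E3 v1=E4 downbeat P8
bar 1: v0=G3 v1=E4 downbeat M6
bar 2: v0=B3 v1=G4 downbeat m6
bar 3: v0=D4 v1=A4 downbeat P5
bar 4: v0=C4 v1=A4 downbeat M6
bar 5: v0=D4 v1=F4 downbeat m3
bar 6: v0=E4 v1=C5 downbeat m6
bar 7: v0=E4 v1=C5 downbeat m6
bar 8: v0=E4 v1=C5 downbeat m6
bar 9: v0=C4 v1=A4 downbeat M6
bar 10: v0=D3 v1=B3 downbeat M6
bar 11: v0=E3 v1=E4 downbeat P8
  -> R2 @ bar 3 tick 0 v(0, 1): B3/G4 m6 -> D4/A4 P5 similar
  -> R4 @ bar 9 tick 2 v(0, 1): C4/F4 P4 untreated
  -> R7 @ bar 10 tick 0 v(0,): C4->D3 leap 10st
  -> R7 @ bar 10 tick 0 v(1,): F4->B3 leap 6st
  -> R7 @ bar 10 tick 2 v(1,): B3->F3 leap 6st
  -> R2 @ bar 11 tick 0 v(0, 1): D3/F3 m3 -> E3/E4 P8 similar
  -> R7 @ bar 11 tick 0 v(1,): F3->E4 leap 11st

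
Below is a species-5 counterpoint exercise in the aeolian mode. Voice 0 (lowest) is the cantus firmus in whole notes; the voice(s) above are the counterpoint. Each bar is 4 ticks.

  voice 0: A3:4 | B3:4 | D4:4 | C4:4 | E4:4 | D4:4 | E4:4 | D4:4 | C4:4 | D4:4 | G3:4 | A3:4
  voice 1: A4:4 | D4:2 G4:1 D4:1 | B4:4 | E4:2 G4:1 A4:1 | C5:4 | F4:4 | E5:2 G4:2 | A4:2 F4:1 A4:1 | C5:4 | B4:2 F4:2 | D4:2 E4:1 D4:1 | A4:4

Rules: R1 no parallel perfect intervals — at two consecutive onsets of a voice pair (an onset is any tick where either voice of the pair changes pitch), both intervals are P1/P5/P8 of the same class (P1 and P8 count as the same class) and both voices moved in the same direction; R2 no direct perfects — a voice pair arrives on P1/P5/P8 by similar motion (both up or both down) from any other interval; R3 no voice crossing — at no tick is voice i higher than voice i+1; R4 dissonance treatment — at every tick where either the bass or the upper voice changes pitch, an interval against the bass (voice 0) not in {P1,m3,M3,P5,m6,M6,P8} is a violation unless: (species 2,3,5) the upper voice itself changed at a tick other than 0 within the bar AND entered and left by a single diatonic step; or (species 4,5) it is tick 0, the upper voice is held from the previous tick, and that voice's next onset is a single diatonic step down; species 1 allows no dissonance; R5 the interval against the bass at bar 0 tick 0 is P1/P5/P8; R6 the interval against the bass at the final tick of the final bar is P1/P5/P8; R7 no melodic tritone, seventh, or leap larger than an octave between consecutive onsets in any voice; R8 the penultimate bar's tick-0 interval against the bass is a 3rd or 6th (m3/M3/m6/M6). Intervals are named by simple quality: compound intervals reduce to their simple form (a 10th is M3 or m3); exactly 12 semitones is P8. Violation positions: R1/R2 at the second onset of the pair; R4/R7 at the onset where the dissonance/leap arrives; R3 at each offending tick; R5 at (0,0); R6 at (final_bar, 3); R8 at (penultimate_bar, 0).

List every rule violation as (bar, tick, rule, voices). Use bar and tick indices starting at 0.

(6, 0, R2, (0, 1))
(6, 0, R7, (1,))
(9, 2, R7, (1,))
(10, 0, R2, (0, 1))
(10, 0, R8, (0, 1))
(11, 0, R2, (0, 1))

bar 0: v0=A3 v1=A4 downbeat P8
bar 1: v0=B3 v1=D4 downbeat m3
bar 2: v0=D4 v1=B4 downbeat M6
bar 3: v0=C4 v1=E4 downbeat M3
bar 4: v0=E4 v1=C5 downbeat m6
bar 5: v0=D4 v1=F4 downbeat m3
bar 6: v0=E4 v1=E5 downbeat P8
bar 7: v0=D4 v1=A4 downbeat P5
bar 8: v0=C4 v1=C5 downbeat P8
bar 9: v0=D4 v1=B4 downbeat M6
bar 10: v0=G3 v1=D4 downbeat P5
bar 11: v0=A3 v1=A4 downbeat P8
  -> R2 @ bar 6 tick 0 v(0, 1): D4/F4 m3 -> E4/E5 P8 similar
  -> R7 @ bar 6 tick 0 v(1,): F4->E5 leap 11st
  -> R7 @ bar 9 tick 2 v(1,): B4->F4 leap 6st
  -> R2 @ bar 10 tick 0 v(0, 1): D4/F4 m3 -> G3/D4 P5 similar
  -> R8 @ bar 10 tick 0 v(0, 1): penult P5 not 3rd/6th
  -> R2 @ bar 11 tick 0 v(0, 1): G3/D4 P5 -> A3/A4 P8 similar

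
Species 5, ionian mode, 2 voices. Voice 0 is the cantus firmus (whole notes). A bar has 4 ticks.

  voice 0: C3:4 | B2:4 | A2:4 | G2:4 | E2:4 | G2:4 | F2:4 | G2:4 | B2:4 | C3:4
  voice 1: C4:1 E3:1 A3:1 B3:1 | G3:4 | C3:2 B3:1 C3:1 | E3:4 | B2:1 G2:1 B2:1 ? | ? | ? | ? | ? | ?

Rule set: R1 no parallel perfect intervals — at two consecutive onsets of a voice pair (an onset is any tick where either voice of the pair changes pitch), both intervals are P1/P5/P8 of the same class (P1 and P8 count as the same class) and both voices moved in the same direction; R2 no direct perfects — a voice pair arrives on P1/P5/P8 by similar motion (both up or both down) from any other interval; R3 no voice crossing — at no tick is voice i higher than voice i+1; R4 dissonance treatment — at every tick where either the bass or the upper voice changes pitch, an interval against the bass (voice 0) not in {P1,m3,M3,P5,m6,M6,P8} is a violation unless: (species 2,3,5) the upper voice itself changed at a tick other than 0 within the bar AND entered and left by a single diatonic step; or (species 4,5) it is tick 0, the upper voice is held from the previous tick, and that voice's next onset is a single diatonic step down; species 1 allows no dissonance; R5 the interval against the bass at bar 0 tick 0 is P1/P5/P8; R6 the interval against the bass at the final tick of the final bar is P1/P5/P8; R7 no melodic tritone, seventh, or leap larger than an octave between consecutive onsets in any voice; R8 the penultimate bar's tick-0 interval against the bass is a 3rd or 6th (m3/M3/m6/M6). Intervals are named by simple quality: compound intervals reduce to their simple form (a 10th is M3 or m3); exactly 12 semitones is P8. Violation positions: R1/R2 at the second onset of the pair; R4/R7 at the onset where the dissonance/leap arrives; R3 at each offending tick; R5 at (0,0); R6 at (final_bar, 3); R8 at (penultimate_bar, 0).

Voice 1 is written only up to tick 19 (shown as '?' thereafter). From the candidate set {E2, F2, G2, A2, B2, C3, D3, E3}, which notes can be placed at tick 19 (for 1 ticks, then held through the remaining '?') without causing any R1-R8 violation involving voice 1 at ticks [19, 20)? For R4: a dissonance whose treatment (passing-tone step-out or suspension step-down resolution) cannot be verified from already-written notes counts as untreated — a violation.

{B2, C3, E2, E3, G2}

E2: legal
F2: violates R4,R7
G2: legal
A2: violates R4
B2: legal
C3: legal
D3: violates R4
E3: legal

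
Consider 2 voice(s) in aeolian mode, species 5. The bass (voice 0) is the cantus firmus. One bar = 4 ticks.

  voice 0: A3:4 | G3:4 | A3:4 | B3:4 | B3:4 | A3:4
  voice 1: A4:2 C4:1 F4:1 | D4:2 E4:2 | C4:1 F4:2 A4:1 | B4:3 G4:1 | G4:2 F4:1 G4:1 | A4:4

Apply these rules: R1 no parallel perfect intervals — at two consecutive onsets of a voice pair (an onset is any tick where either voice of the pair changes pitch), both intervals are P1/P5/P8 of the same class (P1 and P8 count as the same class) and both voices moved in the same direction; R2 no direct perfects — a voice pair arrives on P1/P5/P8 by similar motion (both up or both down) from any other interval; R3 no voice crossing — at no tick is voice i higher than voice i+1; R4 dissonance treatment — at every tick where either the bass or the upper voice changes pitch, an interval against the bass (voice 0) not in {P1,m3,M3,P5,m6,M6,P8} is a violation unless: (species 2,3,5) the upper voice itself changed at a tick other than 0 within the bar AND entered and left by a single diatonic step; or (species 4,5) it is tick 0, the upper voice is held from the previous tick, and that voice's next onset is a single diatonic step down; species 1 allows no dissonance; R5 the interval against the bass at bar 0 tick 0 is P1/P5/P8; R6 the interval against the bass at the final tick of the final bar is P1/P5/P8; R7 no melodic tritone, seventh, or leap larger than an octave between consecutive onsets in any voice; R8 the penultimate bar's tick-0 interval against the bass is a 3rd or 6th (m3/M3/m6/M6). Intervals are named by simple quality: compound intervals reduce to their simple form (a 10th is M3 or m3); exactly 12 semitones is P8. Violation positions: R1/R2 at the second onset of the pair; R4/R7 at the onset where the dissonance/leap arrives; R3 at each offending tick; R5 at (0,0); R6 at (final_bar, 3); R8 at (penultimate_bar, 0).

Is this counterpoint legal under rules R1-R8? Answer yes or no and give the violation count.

No (2 violations)

bar 0: v0=A3 v1=A4 (P8)
bar 1: v0=G3 v1=D4 (P5)
bar 2: v0=A3 v1=C4 (m3)
bar 3: v0=B3 v1=B4 (P8)
bar 4: v0=B3 v1=G4 (m6)
bar 5: v0=A3 v1=A4 (P8)
  R2 @ bar1.0: A3/F4 m6 -> G3/D4 P5 similar
  R1 @ bar3.0: A3/A4 P8 -> B3/B4 P8 similar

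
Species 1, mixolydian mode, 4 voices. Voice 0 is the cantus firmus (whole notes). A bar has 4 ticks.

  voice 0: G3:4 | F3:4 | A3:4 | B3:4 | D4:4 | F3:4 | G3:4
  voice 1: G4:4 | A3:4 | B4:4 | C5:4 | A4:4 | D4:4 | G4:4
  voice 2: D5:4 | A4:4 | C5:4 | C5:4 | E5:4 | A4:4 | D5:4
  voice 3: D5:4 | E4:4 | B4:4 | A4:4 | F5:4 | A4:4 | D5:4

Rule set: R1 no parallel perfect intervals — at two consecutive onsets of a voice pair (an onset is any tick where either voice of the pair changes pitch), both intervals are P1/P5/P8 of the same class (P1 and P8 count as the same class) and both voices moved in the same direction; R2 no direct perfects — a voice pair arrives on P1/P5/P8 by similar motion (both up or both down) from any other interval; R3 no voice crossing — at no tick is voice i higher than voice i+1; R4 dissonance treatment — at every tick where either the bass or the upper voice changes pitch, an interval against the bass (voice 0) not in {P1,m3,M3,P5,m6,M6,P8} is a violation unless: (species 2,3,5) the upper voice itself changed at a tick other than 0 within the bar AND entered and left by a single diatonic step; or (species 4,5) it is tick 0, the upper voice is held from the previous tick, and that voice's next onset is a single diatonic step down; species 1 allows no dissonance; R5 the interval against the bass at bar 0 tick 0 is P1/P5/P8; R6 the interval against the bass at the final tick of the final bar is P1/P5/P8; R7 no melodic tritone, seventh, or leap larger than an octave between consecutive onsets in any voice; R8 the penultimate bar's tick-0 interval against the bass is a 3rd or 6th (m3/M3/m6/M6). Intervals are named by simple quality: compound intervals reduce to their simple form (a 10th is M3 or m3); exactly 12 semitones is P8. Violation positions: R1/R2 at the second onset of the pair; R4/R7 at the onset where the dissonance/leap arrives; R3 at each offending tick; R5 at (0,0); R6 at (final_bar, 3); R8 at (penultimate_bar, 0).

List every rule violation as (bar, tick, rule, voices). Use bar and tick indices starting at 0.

(1, 0, R1, (1, 3))
(1, 0, R2, (1, 2))
(1, 0, R3, (2, 3))
(1, 0, R4, (0, 3))
(1, 0, R7, (1,))
(1, 0, R7, (3,))
(1, 1, R3, (2, 3))
(1, 2, R3, (2, 3))
(1, 3, R3, (2, 3))
(2, 0, R2, (1, 3))
(2, 0, R3, (2, 3))
(2, 0, R4, (0, 1))
(2, 0, R4, (0, 3))
(2, 0, R7, (1,))
(2, 1, R3, (2, 3))
(2, 2, R3, (2, 3))
(2, 3, R3, (2, 3))
(3, 0, R3, (2, 3))
(3, 0, R4, (0, 1))
(3, 0, R4, (0, 2))
(3, 0, R4, (0, 3))
(3, 1, R3, (2, 3))
(3, 2, R3, (2, 3))
(3, 3, R3, (2, 3))
(4, 0, R4, (0, 2))
(5, 0, R1, (1, 2))
(5, 0, R2, (1, 3))
(5, 0, R2, (2, 3))
(6, 0, R1, (1, 2))
(6, 0, R1, (1, 3))
(6, 0, R1, (2, 3))
(6, 0, R2, (0, 1))
(6, 0, R2, (0, 2))
(6, 0, R2, (0, 3))

bar 0: v0=G3 v1=G4 v2=D5 v3=D5 downbeat P5
bar 1: v0=F3 v1=A3 v2=A4 v3=E4 downbeat M7
bar 2: v0=A3 v1=B4 v2=C5 v3=B4 downbeat M2
bar 3: v0=B3 v1=C5 v2=C5 v3=A4 downbeat m7
bar 4: v0=D4 v1=A4 v2=E5 v3=F5 downbeat m3
bar 5: v0=F3 v1=D4 v2=A4 v3=A4 downbeat M3
bar 6: v0=G3 v1=G4 v2=D5 v3=D5 downbeat P5
  -> R1 @ bar 1 tick 0 v(1, 3): G4/D5 P5 -> A3/E4 P5 similar
  -> R2 @ bar 1 tick 0 v(1, 2): G4/D5 P5 -> A3/A4 P8 similar
  -> R3 @ bar 1 tick 0 v(2, 3): A4 above E4
  -> R4 @ bar 1 tick 0 v(0, 3): F3/E4 M7 untreated
  -> R7 @ bar 1 tick 0 v(1,): G4->A3 leap 10st
  -> R7 @ bar 1 tick 0 v(3,): D5->E4 leap 10st
  -> R3 @ bar 1 tick 1 v(2, 3): A4 above E4
  -> R3 @ bar 1 tick 2 v(2, 3): A4 above E4
  -> R3 @ bar 1 tick 3 v(2, 3): A4 above E4
  -> R2 @ bar 2 tick 0 v(1, 3): A3/E4 P5 -> B4/B4 P1 similar
  -> R3 @ bar 2 tick 0 v(2, 3): C5 above B4
  -> R4 @ bar 2 tick 0 v(0, 1): A3/B4 M2 untreated
  -> R4 @ bar 2 tick 0 v(0, 3): A3/B4 M2 untreated
  -> R7 @ bar 2 tick 0 v(1,): A3->B4 leap 14st
  -> R3 @ bar 2 tick 1 v(2, 3): C5 above B4
  -> R3 @ bar 2 tick 2 v(2, 3): C5 above B4
  -> R3 @ bar 2 tick 3 v(2, 3): C5 above B4
  -> R3 @ bar 3 tick 0 v(2, 3): C5 above A4
  -> R4 @ bar 3 tick 0 v(0, 1): B3/C5 m2 untreated
  -> R4 @ bar 3 tick 0 v(0, 2): B3/C5 m2 untreated
  -> R4 @ bar 3 tick 0 v(0, 3): B3/A4 m7 untreated
  -> R3 @ bar 3 tick 1 v(2, 3): C5 above A4
  -> R3 @ bar 3 tick 2 v(2, 3): C5 above A4
  -> R3 @ bar 3 tick 3 v(2, 3): C5 above A4
  -> R4 @ bar 4 tick 0 v(0, 2): D4/E5 M2 untreated
  -> R1 @ bar 5 tick 0 v(1, 2): A4/E5 P5 -> D4/A4 P5 similar
  -> R2 @ bar 5 tick 0 v(1, 3): A4/F5 m6 -> D4/A4 P5 similar
  -> R2 @ bar 5 tick 0 v(2, 3): E5/F5 m2 -> A4/A4 P1 similar
  -> R1 @ bar 6 tick 0 v(1, 2): D4/A4 P5 -> G4/D5 P5 similar
  -> R1 @ bar 6 tick 0 v(1, 3): D4/A4 P5 -> G4/D5 P5 similar
  -> R1 @ bar 6 tick 0 v(2, 3): A4/A4 P1 -> D5/D5 P1 similar
  -> R2 @ bar 6 tick 0 v(0, 1): F3/D4 M6 -> G3/G4 P8 similar
  -> R2 @ bar 6 tick 0 v(0, 2): F3/A4 M3 -> G3/D5 P5 similar
  -> R2 @ bar 6 tick 0 v(0, 3): F3/A4 M3 -> G3/D5 P5 similar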